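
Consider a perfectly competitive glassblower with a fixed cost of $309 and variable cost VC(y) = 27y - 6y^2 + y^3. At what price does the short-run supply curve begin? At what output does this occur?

$18 per unit, at y = 3

The shutdown price is the minimum of AVC. VC = 27y - 6y^2 + y^3, so AVC = 27 - 6y + y^2.
At the minimum of AVC, MC = AVC. MC = 27 - 12y + 3y^2; setting MC = AVC gives 2y^2 - 6y = 0, so y = 3. min AVC = 18.
The firm shuts down for any P below $18.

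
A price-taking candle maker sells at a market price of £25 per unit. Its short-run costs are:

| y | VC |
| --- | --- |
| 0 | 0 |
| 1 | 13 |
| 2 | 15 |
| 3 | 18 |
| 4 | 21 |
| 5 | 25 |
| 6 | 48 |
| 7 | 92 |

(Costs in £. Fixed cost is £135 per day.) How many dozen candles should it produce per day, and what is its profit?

Profit at each row (π = 25y − TC): y=0: -135; y=1: -123; y=2: -100; y=3: -78; y=4: -56; y=5: -35; y=6: -33; y=7: -52.
Profit is maximized at y = 6. AVC there is 48/6 = £8 ≤ P, so producing beats shutting down (which would give -£135).

y = 6; profit = -£33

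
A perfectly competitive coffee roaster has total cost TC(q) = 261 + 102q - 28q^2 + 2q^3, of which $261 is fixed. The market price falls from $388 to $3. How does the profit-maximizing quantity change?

Output falls from 13 to 0 (the firm shuts down)

AVC = 102 - 28q + 2q^2, minimized at q = 7 where min AVC = $4. MC = 102 - 56q + 6q^2.
With P = $388 above the shutdown price, P = MC gives q = 13.
At P = $3 < min AVC = $4, price no longer covers variable cost at any output, so the firm shuts down: q = 0.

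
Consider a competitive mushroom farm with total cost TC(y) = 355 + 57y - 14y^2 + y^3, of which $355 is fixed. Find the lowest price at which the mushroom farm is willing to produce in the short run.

$8 per unit

The shutdown price is the minimum of AVC. VC = 57y - 14y^2 + y^3, so AVC = 57 - 14y + y^2.
At the minimum of AVC, MC = AVC. MC = 57 - 28y + 3y^2; setting MC = AVC gives 2y^2 - 14y = 0, so y = 7. min AVC = 8.
For P < $8 the firm produces nothing.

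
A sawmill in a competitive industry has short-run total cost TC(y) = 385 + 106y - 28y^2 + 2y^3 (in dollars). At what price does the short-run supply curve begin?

Short-run supply begins at min AVC. From VC = 106y - 28y^2 + 2y^3, AVC = 106 - 28y + 2y^2.
dAVC/dy = -28 + 4y = 0 gives y = 7. min AVC = 106 - 28·7 + 2·7^2 = 8.
The firm shuts down for any P below $8.

$8 per unit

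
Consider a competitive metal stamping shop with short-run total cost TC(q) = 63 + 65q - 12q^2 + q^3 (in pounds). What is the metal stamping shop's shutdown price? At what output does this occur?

The shutdown price is the minimum of AVC. VC = 65q - 12q^2 + q^3, so AVC = 65 - 12q + q^2.
dAVC/dq = -12 + 2q = 0 gives q = 6. min AVC = 65 - 12·6 + 6^2 = 29.
So the shutdown price is £29.

£29 per unit, at q = 6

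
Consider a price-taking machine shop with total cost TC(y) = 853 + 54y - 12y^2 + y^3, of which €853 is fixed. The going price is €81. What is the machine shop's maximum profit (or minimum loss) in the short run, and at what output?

AVC = 54 - 12y + y^2 has its minimum €18 at y = 6; price €81 clears that bar, so the firm operates.
MC = 54 - 24y + 3y^2. Setting P = MC and taking the root on the rising branch gives y* = 9.
TR = 81·9 = 729. TC = 853 + 243 = 1096. Profit = 729 − 1096 = -€367.
Shutting down would mean losing the fixed cost of €853, so operating at a loss of €367 is better by €486.

Profit = -€367 at y = 9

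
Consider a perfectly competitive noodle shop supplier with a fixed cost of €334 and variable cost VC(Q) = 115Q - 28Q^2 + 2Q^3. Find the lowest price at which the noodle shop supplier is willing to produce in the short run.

Short-run supply begins at min AVC. From VC = 115Q - 28Q^2 + 2Q^3, AVC = 115 - 28Q + 2Q^2.
At the minimum of AVC, MC = AVC. MC = 115 - 56Q + 6Q^2; setting MC = AVC gives 4Q^2 - 28Q = 0, so Q = 7. min AVC = 17.
For P < €17 the firm produces nothing.

€17 per unit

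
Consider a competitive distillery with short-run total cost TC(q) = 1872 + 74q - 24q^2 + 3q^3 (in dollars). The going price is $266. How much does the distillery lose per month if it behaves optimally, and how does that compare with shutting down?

AVC = 74 - 24q + 3q^2 has its minimum $26 at q = 4; price $266 clears that bar, so the firm operates.
With MC = 74 - 48q + 9q^2, P = MC on the upward-sloping part at q* = 8.
TR = 266·8 = 2128. TC = 1872 + 592 = 2464. Profit = 2128 − 2464 = -$336.
Shutting down would mean losing the fixed cost of $1872, so operating at a loss of $336 is better by $1536.

Profit = -$336 at q = 8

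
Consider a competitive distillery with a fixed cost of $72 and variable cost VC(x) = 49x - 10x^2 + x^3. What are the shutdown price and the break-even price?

Shutdown price = min AVC. AVC = 49 - 10x + x^2, with vertex at x = 5 and minimum $24.
ATC = 72/x + 49 - 10x + x^2. Setting dATC/dx = −72/x^2 − 10 + 2x = 0 gives x = 6 (since 2·6^3 − 10·6^2 = 72).
min ATC = 72/6 + 49 − 10·6 + 6^2 = $37. That is the break-even price.
For $24 ≤ P < $37 the firm produces at a loss; below $24 it shuts down.

Shutdown price = $24; break-even price = $37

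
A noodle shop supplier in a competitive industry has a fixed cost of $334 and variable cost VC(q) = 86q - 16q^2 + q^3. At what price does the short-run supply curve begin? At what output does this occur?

$22 per unit, at q = 8

Short-run supply begins at min AVC. From VC = 86q - 16q^2 + q^3, AVC = 86 - 16q + q^2.
dAVC/dq = -16 + 2q = 0 gives q = 8. min AVC = 86 - 16·8 + 8^2 = 22.
So the shutdown price is $22.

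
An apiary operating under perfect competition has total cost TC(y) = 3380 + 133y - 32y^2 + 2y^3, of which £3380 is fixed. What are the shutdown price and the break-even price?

AVC = 133 - 32y + 2y^2; minimized at y = 8, giving min AVC = £5. That is the shutdown price.
ATC = 3380/y + 133 - 32y + 2y^2. Setting dATC/dy = −3380/y^2 − 32 + 4y = 0 gives y = 13 (since 4·13^3 − 32·13^2 = 3380).
min ATC = 3380/13 + 133 − 32·13 + 2·13^2 = £315. That is the break-even price.
Between these two prices the firm operates at a loss; above £315 it earns a profit.

Shutdown price = £5; break-even price = £315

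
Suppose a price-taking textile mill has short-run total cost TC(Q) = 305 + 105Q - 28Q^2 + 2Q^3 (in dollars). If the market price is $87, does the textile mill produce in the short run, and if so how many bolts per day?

Produce at Q = 9

Variable cost is VC = 105Q - 28Q^2 + 2Q^3, so AVC = VC/Q = 105 - 28Q + 2Q^2 and MC = dTC/dQ = 105 - 56Q + 6Q^2.
The AVC parabola has its vertex at Q = 28/4 = 7, where AVC = 105 - 28·7 + 2·7^2 = $7.
P = $87 exceeds min AVC = $7, so the firm stays open.
P = MC gives 18 - 56Q + 6Q^2 = 0, with roots 1/3 and 9. Take the larger (rising MC): Q* = 9.
Check: AVC at Q = 9 is $15 ≤ P, so revenue covers variable cost.
Profit = P·Q − TC = 87·9 − 440 = $343.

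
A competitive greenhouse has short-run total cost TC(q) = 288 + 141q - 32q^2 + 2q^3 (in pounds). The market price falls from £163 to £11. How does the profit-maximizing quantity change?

Output falls from 11 to 0 (the firm shuts down)

AVC = 141 - 32q + 2q^2, minimized at q = 8 where min AVC = £13. MC = 141 - 64q + 6q^2.
At P = £163 ≥ min AVC, set P = MC on the rising branch: q = 11.
At P = £11 < min AVC = £13, price no longer covers variable cost at any output, so the firm shuts down: q = 0.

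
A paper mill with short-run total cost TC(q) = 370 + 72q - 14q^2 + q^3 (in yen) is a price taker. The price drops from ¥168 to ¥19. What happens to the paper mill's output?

AVC = 72 - 14q + q^2, minimized at q = 7 where min AVC = ¥23. MC = 72 - 28q + 3q^2.
At P = ¥168 ≥ min AVC, set P = MC on the rising branch: q = 12.
At P = ¥19 < min AVC = ¥23, price no longer covers variable cost at any output, so the firm shuts down: q = 0.

Output falls from 12 to 0 (the firm shuts down)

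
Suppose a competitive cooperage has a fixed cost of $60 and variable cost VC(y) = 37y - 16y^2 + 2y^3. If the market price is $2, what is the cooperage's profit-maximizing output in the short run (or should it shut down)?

Strip out fixed cost: VC = 37y - 16y^2 + 2y^3. Then AVC = 37 - 16y + 2y^2 and MC = 37 - 32y + 6y^2.
AVC is minimized where dAVC/dy = -16 + 4y = 0, at y = 4; min AVC = 37 - 16·4 + 2·4^2 = $5.
Since P = $2 < min AVC = $5, price fails to cover variable cost at any output.
Shutting down limits the loss to fixed cost, $60.

Shut down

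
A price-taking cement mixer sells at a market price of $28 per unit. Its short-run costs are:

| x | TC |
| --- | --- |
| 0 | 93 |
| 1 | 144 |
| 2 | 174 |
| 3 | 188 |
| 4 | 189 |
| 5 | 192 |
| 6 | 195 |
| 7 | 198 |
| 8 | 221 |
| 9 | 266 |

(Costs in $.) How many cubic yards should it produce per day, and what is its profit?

Compute π = P·x − TC at each output: x=0: -93; x=1: -116; x=2: -118; x=3: -104; x=4: -77; x=5: -52; x=6: -27; x=7: -2; x=8: 3; x=9: -14.
Profit is maximized at x = 8. AVC there is 128/8 = $16 ≤ P, so producing beats shutting down (which would give -$93).

x = 8; profit = $3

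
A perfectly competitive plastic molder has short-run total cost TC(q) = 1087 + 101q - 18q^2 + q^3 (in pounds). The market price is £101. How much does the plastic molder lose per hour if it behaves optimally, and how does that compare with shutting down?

AVC = 101 - 18q + q^2; min AVC = £20 at q = 9. Since P = £101 ≥ min AVC, the firm produces.
With MC = 101 - 36q + 3q^2, P = MC on the upward-sloping part at q* = 12.
TR = 101·12 = 1212. TC = 1087 + 348 = 1435. Profit = 1212 − 1435 = -£223.
That loss of £223 beats the £1087 the firm would lose by shutting down; producing recovers £864 of fixed cost.

Profit = -£223 at q = 12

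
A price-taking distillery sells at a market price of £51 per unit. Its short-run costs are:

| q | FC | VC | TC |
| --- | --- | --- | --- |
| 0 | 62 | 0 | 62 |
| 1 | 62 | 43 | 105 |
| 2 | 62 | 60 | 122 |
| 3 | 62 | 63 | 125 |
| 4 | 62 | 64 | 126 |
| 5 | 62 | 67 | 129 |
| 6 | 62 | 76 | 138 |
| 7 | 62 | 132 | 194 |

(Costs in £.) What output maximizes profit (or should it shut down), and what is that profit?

q = 6; profit = £168

Compute π = P·q − TC at each output: q=0: -62; q=1: -54; q=2: -20; q=3: 28; q=4: 78; q=5: 126; q=6: 168; q=7: 163.
Profit is maximized at q = 6. AVC there is 76/6 = £12.67 ≤ P, so producing beats shutting down (which would give -£62).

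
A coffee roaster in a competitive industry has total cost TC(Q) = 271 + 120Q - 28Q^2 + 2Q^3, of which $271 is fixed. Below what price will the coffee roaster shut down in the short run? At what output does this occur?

The firm shuts down when price falls below the minimum of average variable cost. AVC = VC/Q = 120 - 28Q + 2Q^2.
At the minimum of AVC, MC = AVC. MC = 120 - 56Q + 6Q^2; setting MC = AVC gives 4Q^2 - 28Q = 0, so Q = 7. min AVC = 22.
The firm shuts down for any P below $22.

$22 per unit, at Q = 7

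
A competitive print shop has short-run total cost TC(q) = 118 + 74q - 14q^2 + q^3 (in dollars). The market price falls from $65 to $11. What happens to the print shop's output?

MC = 74 - 28q + 3q^2; the shutdown threshold is min AVC = $25 (at q = 7).
At P = $65 ≥ min AVC, set P = MC on the rising branch: q = 9.
At P = $11 < min AVC = $25, price no longer covers variable cost at any output, so the firm shuts down: q = 0.

Output falls from 9 to 0 (the firm shuts down)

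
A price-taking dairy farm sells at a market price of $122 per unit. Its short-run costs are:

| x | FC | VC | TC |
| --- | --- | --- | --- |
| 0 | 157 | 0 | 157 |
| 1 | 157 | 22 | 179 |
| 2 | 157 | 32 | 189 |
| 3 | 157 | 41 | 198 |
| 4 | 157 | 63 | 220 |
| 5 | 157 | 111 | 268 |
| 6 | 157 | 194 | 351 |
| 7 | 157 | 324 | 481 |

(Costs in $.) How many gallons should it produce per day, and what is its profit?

x = 6; profit = $381

Tabulate TR − TC: x=0: -157; x=1: -57; x=2: 55; x=3: 168; x=4: 268; x=5: 342; x=6: 381; x=7: 373.
Profit is maximized at x = 6. AVC there is 194/6 = $32.33 ≤ P, so producing beats shutting down (which would give -$157).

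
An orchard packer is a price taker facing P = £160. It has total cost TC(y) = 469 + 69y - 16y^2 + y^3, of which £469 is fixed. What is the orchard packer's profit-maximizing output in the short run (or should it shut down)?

Strip out fixed cost: VC = 69y - 16y^2 + y^3. Then AVC = 69 - 16y + y^2 and MC = 69 - 32y + 3y^2.
The AVC parabola has its vertex at y = 16/2 = 8, where AVC = 69 - 16·8 + 8^2 = £5.
P = £160 exceeds min AVC = £5, so the firm stays open.
Set P = MC: 160 = 69 - 32y + 3y^2 → -91 - 32y + 3y^2 = 0. The roots are y = -7/3 and y = 13; the profit-maximizing output is on the rising part of MC, so y* = 13.
Check: AVC at y = 13 is £30 ≤ P, so revenue covers variable cost.
Profit = P·y − TC = 160·13 − 859 = £1221.

Produce at y = 13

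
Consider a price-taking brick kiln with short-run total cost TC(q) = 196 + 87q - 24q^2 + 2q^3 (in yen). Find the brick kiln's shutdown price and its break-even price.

Shutdown price = ¥15; break-even price = ¥45

Shutdown price = min AVC. AVC = 87 - 24q + 2q^2, with vertex at q = 6 and minimum ¥15.
ATC = 196/q + 87 - 24q + 2q^2. Setting dATC/dq = −196/q^2 − 24 + 4q = 0 gives q = 7 (since 4·7^3 − 24·7^2 = 196).
min ATC = 196/7 + 87 − 24·7 + 2·7^2 = ¥45. That is the break-even price.
Between these two prices the firm operates at a loss; above ¥45 it earns a profit.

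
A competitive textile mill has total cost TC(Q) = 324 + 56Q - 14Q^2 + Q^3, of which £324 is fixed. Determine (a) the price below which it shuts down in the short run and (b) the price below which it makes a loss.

AVC = 56 - 14Q + Q^2; minimized at Q = 7, giving min AVC = £7. That is the shutdown price.
ATC = 324/Q + 56 - 14Q + Q^2. Setting dATC/dQ = −324/Q^2 − 14 + 2Q = 0 gives Q = 9 (since 2·9^3 − 14·9^2 = 324).
min ATC = 324/9 + 56 − 14·9 + 9^2 = £47. That is the break-even price.
Between these two prices the firm operates at a loss; above £47 it earns a profit.

Shutdown price = £7; break-even price = £47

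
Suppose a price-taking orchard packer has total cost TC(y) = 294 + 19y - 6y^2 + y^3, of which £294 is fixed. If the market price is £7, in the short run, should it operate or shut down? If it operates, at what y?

From TC, MC = TC'(y) = 19 - 12y + 3y^2 and AVC = VC/y = 19 - 6y + y^2.
The AVC parabola has its vertex at y = 6/2 = 3, where AVC = 19 - 6·3 + 3^2 = £10.
P = £7 lies below min AVC = £10; no output level covers variable cost.
Best response: produce nothing and absorb the £294 fixed cost.

Shut down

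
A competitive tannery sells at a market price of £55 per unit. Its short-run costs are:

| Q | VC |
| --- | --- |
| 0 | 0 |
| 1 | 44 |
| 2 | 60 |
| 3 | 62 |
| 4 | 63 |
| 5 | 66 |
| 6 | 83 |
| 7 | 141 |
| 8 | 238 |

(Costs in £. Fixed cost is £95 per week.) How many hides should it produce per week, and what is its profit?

Q = 6; profit = £152

Tabulate TR − TC: Q=0: -95; Q=1: -84; Q=2: -45; Q=3: 8; Q=4: 62; Q=5: 114; Q=6: 152; Q=7: 149; Q=8: 107.
Profit is maximized at Q = 6. AVC there is 83/6 = £13.83 ≤ P, so producing beats shutting down (which would give -£95).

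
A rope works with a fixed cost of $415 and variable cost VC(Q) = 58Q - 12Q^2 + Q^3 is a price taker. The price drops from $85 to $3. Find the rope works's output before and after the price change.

AVC = 58 - 12Q + Q^2, minimized at Q = 6 where min AVC = $22. MC = 58 - 24Q + 3Q^2.
With P = $85 above the shutdown price, P = MC gives Q = 9.
At P = $3 < min AVC = $22, price no longer covers variable cost at any output, so the firm shuts down: Q = 0.

Output falls from 9 to 0 (the firm shuts down)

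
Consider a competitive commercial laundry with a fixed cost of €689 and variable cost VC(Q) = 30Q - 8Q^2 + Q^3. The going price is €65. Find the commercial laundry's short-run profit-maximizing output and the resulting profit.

Profit = -€395 at Q = 7

AVC = 30 - 8Q + Q^2; min AVC = €14 at Q = 4. Since P = €65 ≥ min AVC, the firm produces.
MC = 30 - 16Q + 3Q^2. Setting P = MC and taking the root on the rising branch gives Q* = 7.
TR = 65·7 = 455. TC = 689 + 161 = 850. Profit = 455 − 850 = -€395.
That loss of €395 beats the €689 the firm would lose by shutting down; producing recovers €294 of fixed cost.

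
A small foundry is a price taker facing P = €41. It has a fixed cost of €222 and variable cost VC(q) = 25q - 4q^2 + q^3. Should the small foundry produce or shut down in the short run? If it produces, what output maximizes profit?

Produce at q = 4

Variable cost is VC = 25q - 4q^2 + q^3, so AVC = VC/q = 25 - 4q + q^2 and MC = dTC/dq = 25 - 8q + 3q^2.
AVC hits its minimum where MC = AVC, at q = 2, giving min AVC = 25 - 4·2 + 2^2 = €21.
P = €41 exceeds min AVC = €21, so the firm stays open.
Solving P = MC: -16 - 8q + 3q^2 = 0 ⇒ q = -4/3 or 4. On the upward-sloping branch, q* = 4.
Check: AVC at q = 4 is €25 ≤ P, so revenue covers variable cost.
Profit = P·q − TC = 41·4 − 322 = -€158, a loss, but smaller than the €222 fixed cost the firm would lose by shutting down.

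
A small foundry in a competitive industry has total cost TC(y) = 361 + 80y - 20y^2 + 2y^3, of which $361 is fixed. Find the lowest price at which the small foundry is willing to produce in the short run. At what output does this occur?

$30 per unit, at y = 5

The firm shuts down when price falls below the minimum of average variable cost. AVC = VC/y = 80 - 20y + 2y^2.
dAVC/dy = -20 + 4y = 0 gives y = 5. min AVC = 80 - 20·5 + 2·5^2 = 30.
The firm shuts down for any P below $30.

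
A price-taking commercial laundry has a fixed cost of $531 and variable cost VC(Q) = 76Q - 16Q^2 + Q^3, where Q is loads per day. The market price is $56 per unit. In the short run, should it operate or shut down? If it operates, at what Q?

From TC, MC = TC'(Q) = 76 - 32Q + 3Q^2 and AVC = VC/Q = 76 - 16Q + Q^2.
AVC is minimized where dAVC/dQ = -16 + 2Q = 0, at Q = 8; min AVC = 76 - 16·8 + 8^2 = $12.
P = $56 exceeds min AVC = $12, so the firm stays open.
Set P = MC: 56 = 76 - 32Q + 3Q^2 → 20 - 32Q + 3Q^2 = 0. The roots are Q = 2/3 and Q = 10; the profit-maximizing output is on the rising part of MC, so Q* = 10.
Check: AVC at Q = 10 is $16 ≤ P, so revenue covers variable cost.
Profit = P·Q − TC = 56·10 − 691 = -$131, a loss, but smaller than the $531 fixed cost the firm would lose by shutting down.

Produce at Q = 10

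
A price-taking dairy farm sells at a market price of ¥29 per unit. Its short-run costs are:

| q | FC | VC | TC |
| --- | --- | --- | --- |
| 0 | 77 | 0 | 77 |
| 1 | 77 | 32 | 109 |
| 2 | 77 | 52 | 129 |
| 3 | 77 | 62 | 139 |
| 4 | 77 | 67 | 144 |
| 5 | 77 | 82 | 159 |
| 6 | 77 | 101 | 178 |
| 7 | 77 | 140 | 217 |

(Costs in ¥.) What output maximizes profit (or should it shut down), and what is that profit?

Profit at each row (π = 29q − TC): q=0: -77; q=1: -80; q=2: -71; q=3: -52; q=4: -28; q=5: -14; q=6: -4; q=7: -14.
Profit is maximized at q = 6. AVC there is 101/6 = ¥16.83 ≤ P, so producing beats shutting down (which would give -¥77).

q = 6; profit = -¥4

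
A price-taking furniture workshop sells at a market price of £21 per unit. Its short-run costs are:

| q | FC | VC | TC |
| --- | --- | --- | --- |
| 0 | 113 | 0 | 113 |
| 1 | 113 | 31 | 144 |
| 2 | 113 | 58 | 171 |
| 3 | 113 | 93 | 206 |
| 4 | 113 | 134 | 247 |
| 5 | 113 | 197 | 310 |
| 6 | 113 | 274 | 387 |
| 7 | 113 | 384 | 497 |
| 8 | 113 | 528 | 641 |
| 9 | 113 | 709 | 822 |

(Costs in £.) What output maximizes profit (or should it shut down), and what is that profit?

q = 0 (shut down); profit = -£113

Tabulate TR − TC: q=0: -113; q=1: -123; q=2: -129; q=3: -143; q=4: -163; q=5: -205; q=6: -261; q=7: -350; q=8: -473; q=9: -633.
Profit is highest at q = 0. Equivalently, the lowest AVC in the table is 58/2 ≈ £29 at q = 2, and P = £21 falls below it — price never covers variable cost, so the firm shuts down and loses only its fixed cost.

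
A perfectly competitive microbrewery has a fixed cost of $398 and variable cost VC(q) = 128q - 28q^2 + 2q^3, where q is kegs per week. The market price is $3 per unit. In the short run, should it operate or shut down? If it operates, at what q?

From TC, MC = TC'(q) = 128 - 56q + 6q^2 and AVC = VC/q = 128 - 28q + 2q^2.
AVC is minimized where dAVC/dq = -28 + 4q = 0, at q = 7; min AVC = 128 - 28·7 + 2·7^2 = $30.
P = $3 lies below min AVC = $30; no output level covers variable cost.
Best response: produce nothing and absorb the $398 fixed cost.

Shut down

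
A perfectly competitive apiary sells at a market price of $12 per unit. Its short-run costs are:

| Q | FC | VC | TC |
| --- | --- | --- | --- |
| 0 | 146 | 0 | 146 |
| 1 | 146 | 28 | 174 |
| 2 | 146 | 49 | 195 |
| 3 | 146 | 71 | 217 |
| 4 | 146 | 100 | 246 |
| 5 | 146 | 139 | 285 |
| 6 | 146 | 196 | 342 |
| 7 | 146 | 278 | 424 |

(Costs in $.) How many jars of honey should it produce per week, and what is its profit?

Q = 0 (shut down); profit = -$146

Tabulate TR − TC: Q=0: -146; Q=1: -162; Q=2: -171; Q=3: -181; Q=4: -198; Q=5: -225; Q=6: -270; Q=7: -340.
Profit is highest at Q = 0. Equivalently, the lowest AVC in the table is 71/3 ≈ $23.67 at Q = 3, and P = $12 falls below it — price never covers variable cost, so the firm shuts down and loses only its fixed cost.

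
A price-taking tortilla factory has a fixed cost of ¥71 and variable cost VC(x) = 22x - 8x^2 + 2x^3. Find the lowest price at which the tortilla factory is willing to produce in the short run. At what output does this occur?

Short-run supply begins at min AVC. From VC = 22x - 8x^2 + 2x^3, AVC = 22 - 8x + 2x^2.
At the minimum of AVC, MC = AVC. MC = 22 - 16x + 6x^2; setting MC = AVC gives 4x^2 - 8x = 0, so x = 2. min AVC = 14.
For P < ¥14 the firm produces nothing.

¥14 per unit, at x = 2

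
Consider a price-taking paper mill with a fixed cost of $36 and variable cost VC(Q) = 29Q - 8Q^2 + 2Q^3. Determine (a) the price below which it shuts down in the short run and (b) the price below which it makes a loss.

Shutdown price = min AVC. AVC = 29 - 8Q + 2Q^2, with vertex at Q = 2 and minimum $21.
ATC = 36/Q + 29 - 8Q + 2Q^2. Setting dATC/dQ = −36/Q^2 − 8 + 4Q = 0 gives Q = 3 (since 4·3^3 − 8·3^2 = 36).
min ATC = 36/3 + 29 − 8·3 + 2·3^2 = $35. That is the break-even price.
Between these two prices the firm operates at a loss; above $35 it earns a profit.

Shutdown price = $21; break-even price = $35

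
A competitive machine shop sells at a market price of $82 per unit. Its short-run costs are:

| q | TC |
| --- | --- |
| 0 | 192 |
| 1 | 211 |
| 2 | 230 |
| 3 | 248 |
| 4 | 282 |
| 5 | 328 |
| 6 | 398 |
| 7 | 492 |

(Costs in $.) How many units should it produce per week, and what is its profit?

Compute π = P·q − TC at each output: q=0: -192; q=1: -129; q=2: -66; q=3: -2; q=4: 46; q=5: 82; q=6: 94; q=7: 82.
Profit is maximized at q = 6. AVC there is 206/6 = $34.33 ≤ P, so producing beats shutting down (which would give -$192).

q = 6; profit = $94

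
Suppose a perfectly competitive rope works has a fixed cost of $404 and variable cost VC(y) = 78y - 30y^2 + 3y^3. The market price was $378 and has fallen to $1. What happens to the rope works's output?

MC = 78 - 60y + 9y^2; the shutdown threshold is min AVC = $3 (at y = 5).
With P = $378 above the shutdown price, P = MC gives y = 10.
At P = $1 < min AVC = $3, price no longer covers variable cost at any output, so the firm shuts down: y = 0.

Output falls from 10 to 0 (the firm shuts down)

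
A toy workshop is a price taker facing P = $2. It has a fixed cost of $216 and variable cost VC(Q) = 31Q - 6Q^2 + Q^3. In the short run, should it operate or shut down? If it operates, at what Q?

Strip out fixed cost: VC = 31Q - 6Q^2 + Q^3. Then AVC = 31 - 6Q + Q^2 and MC = 31 - 12Q + 3Q^2.
AVC is minimized where dAVC/dQ = -6 + 2Q = 0, at Q = 3; min AVC = 31 - 6·3 + 3^2 = $22.
With P < min AVC ($2 < $22), every unit sold adds to the loss.
Shutting down limits the loss to fixed cost, $216.

Shut down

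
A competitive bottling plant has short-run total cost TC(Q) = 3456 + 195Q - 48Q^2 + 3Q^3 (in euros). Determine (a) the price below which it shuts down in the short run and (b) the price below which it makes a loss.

Shutdown price = min AVC. AVC = 195 - 48Q + 3Q^2, with vertex at Q = 8 and minimum €3.
ATC = 3456/Q + 195 - 48Q + 3Q^2. Setting dATC/dQ = −3456/Q^2 − 48 + 6Q = 0 gives Q = 12 (since 6·12^3 − 48·12^2 = 3456).
min ATC = 3456/12 + 195 − 48·12 + 3·12^2 = €339. That is the break-even price.
Between these two prices the firm operates at a loss; above €339 it earns a profit.

Shutdown price = €3; break-even price = €339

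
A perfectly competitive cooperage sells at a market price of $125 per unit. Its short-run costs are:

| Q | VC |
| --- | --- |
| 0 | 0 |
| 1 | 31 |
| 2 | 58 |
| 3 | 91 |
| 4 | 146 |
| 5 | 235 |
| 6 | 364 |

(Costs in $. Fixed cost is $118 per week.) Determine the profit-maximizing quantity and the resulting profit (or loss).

Q = 5; profit = $272

Tabulate TR − TC: Q=0: -118; Q=1: -24; Q=2: 74; Q=3: 166; Q=4: 236; Q=5: 272; Q=6: 268.
Profit is maximized at Q = 5. AVC there is 235/5 = $47 ≤ P, so producing beats shutting down (which would give -$118).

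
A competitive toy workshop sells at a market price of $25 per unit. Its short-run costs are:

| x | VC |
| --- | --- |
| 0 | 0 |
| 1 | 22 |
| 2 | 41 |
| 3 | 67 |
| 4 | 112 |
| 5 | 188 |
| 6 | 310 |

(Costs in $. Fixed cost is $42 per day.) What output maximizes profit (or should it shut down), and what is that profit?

Profit at each row (π = 25x − TC): x=0: -42; x=1: -39; x=2: -33; x=3: -34; x=4: -54; x=5: -105; x=6: -202.
Profit is maximized at x = 2. AVC there is 41/2 = $20.50 ≤ P, so producing beats shutting down (which would give -$42).

x = 2; profit = -$33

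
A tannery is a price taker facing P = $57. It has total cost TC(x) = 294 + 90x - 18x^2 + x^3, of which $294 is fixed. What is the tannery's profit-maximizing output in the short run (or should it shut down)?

Strip out fixed cost: VC = 90x - 18x^2 + x^3. Then AVC = 90 - 18x + x^2 and MC = 90 - 36x + 3x^2.
AVC is minimized where dAVC/dx = -18 + 2x = 0, at x = 9; min AVC = 90 - 18·9 + 9^2 = $9.
P = $57 exceeds min AVC = $9, so the firm stays open.
Set P = MC: 57 = 90 - 36x + 3x^2 → 33 - 36x + 3x^2 = 0. The roots are x = 1 and x = 11; the profit-maximizing output is on the rising part of MC, so x* = 11.
Check: AVC at x = 11 is $13 ≤ P, so revenue covers variable cost.
Profit = P·x − TC = 57·11 − 437 = $190.

Produce at x = 11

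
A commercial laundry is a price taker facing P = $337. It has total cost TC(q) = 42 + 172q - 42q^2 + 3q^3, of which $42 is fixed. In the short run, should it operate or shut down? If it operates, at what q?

From TC, MC = TC'(q) = 172 - 84q + 9q^2 and AVC = VC/q = 172 - 42q + 3q^2.
AVC hits its minimum where MC = AVC, at q = 7, giving min AVC = 172 - 42·7 + 3·7^2 = $25.
P = $337 exceeds min AVC = $25, so the firm stays open.
Solving P = MC: -165 - 84q + 9q^2 = 0 ⇒ q = -5/3 or 11. On the upward-sloping branch, q* = 11.
Check: AVC at q = 11 is $73 ≤ P, so revenue covers variable cost.
Profit = P·q − TC = 337·11 − 845 = $2862.

Produce at q = 11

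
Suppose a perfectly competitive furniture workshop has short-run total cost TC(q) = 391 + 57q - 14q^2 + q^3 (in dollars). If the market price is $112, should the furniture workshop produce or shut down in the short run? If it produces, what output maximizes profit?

Produce at q = 11

From TC, MC = TC'(q) = 57 - 28q + 3q^2 and AVC = VC/q = 57 - 14q + q^2.
The AVC parabola has its vertex at q = 14/2 = 7, where AVC = 57 - 14·7 + 7^2 = $8.
Because $112 ≥ $8, revenue can cover variable cost; the firm operates.
Solving P = MC: -55 - 28q + 3q^2 = 0 ⇒ q = -5/3 or 11. On the upward-sloping branch, q* = 11.
Check: AVC at q = 11 is $24 ≤ P, so revenue covers variable cost.
Profit = P·q − TC = 112·11 − 655 = $577.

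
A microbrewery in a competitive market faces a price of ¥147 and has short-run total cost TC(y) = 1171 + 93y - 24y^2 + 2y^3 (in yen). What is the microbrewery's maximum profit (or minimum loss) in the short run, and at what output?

Profit = -¥199 at y = 9

AVC = 93 - 24y + 2y^2; min AVC = ¥21 at y = 6. Since P = ¥147 ≥ min AVC, the firm produces.
MC = 93 - 48y + 6y^2. Setting P = MC and taking the root on the rising branch gives y* = 9.
TR = 147·9 = 1323. TC = 1171 + 351 = 1522. Profit = 1323 − 1522 = -¥199.
Shutting down would mean losing the fixed cost of ¥1171, so operating at a loss of ¥199 is better by ¥972.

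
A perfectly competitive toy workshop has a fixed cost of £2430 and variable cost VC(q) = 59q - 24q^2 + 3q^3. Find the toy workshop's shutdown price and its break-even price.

Shutdown price = £11; break-even price = £356

AVC = 59 - 24q + 3q^2; minimized at q = 4, giving min AVC = £11. That is the shutdown price.
ATC = 2430/q + 59 - 24q + 3q^2. Setting dATC/dq = −2430/q^2 − 24 + 6q = 0 gives q = 9 (since 6·9^3 − 24·9^2 = 2430).
min ATC = 2430/9 + 59 − 24·9 + 3·9^2 = £356. That is the break-even price.
For £11 ≤ P < £356 the firm produces at a loss; below £11 it shuts down.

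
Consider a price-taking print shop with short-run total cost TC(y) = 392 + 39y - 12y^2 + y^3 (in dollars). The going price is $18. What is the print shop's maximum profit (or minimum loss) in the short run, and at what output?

Profit = -$294 at y = 7

AVC = 39 - 12y + y^2; min AVC = $3 at y = 6. Since P = $18 ≥ min AVC, the firm produces.
With MC = 39 - 24y + 3y^2, P = MC on the upward-sloping part at y* = 7.
TR = 18·7 = 126. TC = 392 + 28 = 420. Profit = 126 − 420 = -$294.
Shutting down would mean losing the fixed cost of $392, so operating at a loss of $294 is better by $98.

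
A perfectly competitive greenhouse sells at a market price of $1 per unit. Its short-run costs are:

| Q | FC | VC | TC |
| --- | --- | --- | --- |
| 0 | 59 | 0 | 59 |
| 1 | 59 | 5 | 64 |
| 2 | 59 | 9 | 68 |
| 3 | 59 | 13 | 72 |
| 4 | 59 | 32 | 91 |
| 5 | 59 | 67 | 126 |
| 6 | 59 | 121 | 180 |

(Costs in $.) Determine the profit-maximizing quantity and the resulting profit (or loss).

Compute π = P·Q − TC at each output: Q=0: -59; Q=1: -63; Q=2: -66; Q=3: -69; Q=4: -87; Q=5: -121; Q=6: -174.
Profit is highest at Q = 0. Equivalently, the lowest AVC in the table is 13/3 ≈ $4.33 at Q = 3, and P = $1 falls below it — price never covers variable cost, so the firm shuts down and loses only its fixed cost.

Q = 0 (shut down); profit = -$59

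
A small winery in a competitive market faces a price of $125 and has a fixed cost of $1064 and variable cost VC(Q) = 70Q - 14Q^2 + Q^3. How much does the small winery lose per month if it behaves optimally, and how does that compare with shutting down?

Profit = -$96 at Q = 11

AVC = 70 - 14Q + Q^2 has its minimum $21 at Q = 7; price $125 clears that bar, so the firm operates.
MC = 70 - 28Q + 3Q^2. Setting P = MC and taking the root on the rising branch gives Q* = 11.
TR = 125·11 = 1375. TC = 1064 + 407 = 1471. Profit = 1375 − 1471 = -$96.
Shutting down would mean losing the fixed cost of $1064, so operating at a loss of $96 is better by $968.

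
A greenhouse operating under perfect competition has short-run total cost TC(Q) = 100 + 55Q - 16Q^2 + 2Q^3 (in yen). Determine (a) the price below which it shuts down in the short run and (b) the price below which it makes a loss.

Shutdown price = ¥23; break-even price = ¥45

Shutdown price = min AVC. AVC = 55 - 16Q + 2Q^2, with vertex at Q = 4 and minimum ¥23.
ATC = 100/Q + 55 - 16Q + 2Q^2. Setting dATC/dQ = −100/Q^2 − 16 + 4Q = 0 gives Q = 5 (since 4·5^3 − 16·5^2 = 100).
min ATC = 100/5 + 55 − 16·5 + 2·5^2 = ¥45. That is the break-even price.
For ¥23 ≤ P < ¥45 the firm produces at a loss; below ¥23 it shuts down.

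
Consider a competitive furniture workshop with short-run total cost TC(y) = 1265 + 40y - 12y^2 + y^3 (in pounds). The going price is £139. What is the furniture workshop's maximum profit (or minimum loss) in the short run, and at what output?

Profit = -£55 at y = 11

AVC = 40 - 12y + y^2; min AVC = £4 at y = 6. Since P = £139 ≥ min AVC, the firm produces.
MC = 40 - 24y + 3y^2. Setting P = MC and taking the root on the rising branch gives y* = 11.
TR = 139·11 = 1529. TC = 1265 + 319 = 1584. Profit = 1529 − 1584 = -£55.
Shutting down would mean losing the fixed cost of £1265, so operating at a loss of £55 is better by £1210.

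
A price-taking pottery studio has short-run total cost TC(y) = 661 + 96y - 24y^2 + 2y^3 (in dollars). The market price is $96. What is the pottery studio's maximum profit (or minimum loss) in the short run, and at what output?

AVC = 96 - 24y + 2y^2 has its minimum $24 at y = 6; price $96 clears that bar, so the firm operates.
MC = 96 - 48y + 6y^2. Setting P = MC and taking the root on the rising branch gives y* = 8.
TR = 96·8 = 768. TC = 661 + 256 = 917. Profit = 768 − 917 = -$149.
Shutting down would mean losing the fixed cost of $661, so operating at a loss of $149 is better by $512.

Profit = -$149 at y = 8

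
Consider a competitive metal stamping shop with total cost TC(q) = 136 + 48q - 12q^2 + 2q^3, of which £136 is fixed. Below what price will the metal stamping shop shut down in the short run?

£30 per unit

The shutdown price is the minimum of AVC. VC = 48q - 12q^2 + 2q^3, so AVC = 48 - 12q + 2q^2.
At the minimum of AVC, MC = AVC. MC = 48 - 24q + 6q^2; setting MC = AVC gives 4q^2 - 12q = 0, so q = 3. min AVC = 30.
The firm shuts down for any P below £30.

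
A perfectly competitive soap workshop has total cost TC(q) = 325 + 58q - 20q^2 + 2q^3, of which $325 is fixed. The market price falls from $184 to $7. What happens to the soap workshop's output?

AVC = 58 - 20q + 2q^2, minimized at q = 5 where min AVC = $8. MC = 58 - 40q + 6q^2.
At P = $184 ≥ min AVC, set P = MC on the rising branch: q = 9.
At P = $7 < min AVC = $8, price no longer covers variable cost at any output, so the firm shuts down: q = 0.

Output falls from 9 to 0 (the firm shuts down)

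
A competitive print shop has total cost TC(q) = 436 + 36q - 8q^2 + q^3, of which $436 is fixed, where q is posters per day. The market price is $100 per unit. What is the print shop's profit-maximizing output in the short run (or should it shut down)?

From TC, MC = TC'(q) = 36 - 16q + 3q^2 and AVC = VC/q = 36 - 8q + q^2.
AVC is minimized where dAVC/dq = -8 + 2q = 0, at q = 4; min AVC = 36 - 8·4 + 4^2 = $20.
Because $100 ≥ $20, revenue can cover variable cost; the firm operates.
Solving P = MC: -64 - 16q + 3q^2 = 0 ⇒ q = -8/3 or 8. On the upward-sloping branch, q* = 8.
Check: AVC at q = 8 is $36 ≤ P, so revenue covers variable cost.
Profit = P·q − TC = 100·8 − 724 = $76.

Produce at q = 8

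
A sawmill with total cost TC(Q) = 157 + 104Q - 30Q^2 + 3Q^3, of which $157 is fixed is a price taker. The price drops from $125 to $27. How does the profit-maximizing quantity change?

Output falls from 7 to 0 (the firm shuts down)

AVC = 104 - 30Q + 3Q^2, minimized at Q = 5 where min AVC = $29. MC = 104 - 60Q + 9Q^2.
With P = $125 above the shutdown price, P = MC gives Q = 7.
At P = $27 < min AVC = $29, price no longer covers variable cost at any output, so the firm shuts down: Q = 0.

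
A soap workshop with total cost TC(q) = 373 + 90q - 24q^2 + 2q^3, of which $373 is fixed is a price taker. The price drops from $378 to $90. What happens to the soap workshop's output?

AVC = 90 - 24q + 2q^2, minimized at q = 6 where min AVC = $18. MC = 90 - 48q + 6q^2.
At P = $378 ≥ min AVC, set P = MC on the rising branch: q = 12.
At P = $90 ≥ min AVC, set P = MC: q = 8. The firm stays open but cuts output.

Output falls from 12 to 8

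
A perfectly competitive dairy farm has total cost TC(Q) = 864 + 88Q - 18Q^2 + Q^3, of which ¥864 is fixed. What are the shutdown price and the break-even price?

AVC = 88 - 18Q + Q^2; minimized at Q = 9, giving min AVC = ¥7. That is the shutdown price.
ATC = 864/Q + 88 - 18Q + Q^2. Setting dATC/dQ = −864/Q^2 − 18 + 2Q = 0 gives Q = 12 (since 2·12^3 − 18·12^2 = 864).
min ATC = 864/12 + 88 − 18·12 + 12^2 = ¥88. That is the break-even price.
Between these two prices the firm operates at a loss; above ¥88 it earns a profit.

Shutdown price = ¥7; break-even price = ¥88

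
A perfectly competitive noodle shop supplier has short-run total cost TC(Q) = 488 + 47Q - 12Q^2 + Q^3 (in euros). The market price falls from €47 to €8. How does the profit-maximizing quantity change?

Output falls from 8 to 0 (the firm shuts down)

MC = 47 - 24Q + 3Q^2; the shutdown threshold is min AVC = €11 (at Q = 6).
With P = €47 above the shutdown price, P = MC gives Q = 8.
At P = €8 < min AVC = €11, price no longer covers variable cost at any output, so the firm shuts down: Q = 0.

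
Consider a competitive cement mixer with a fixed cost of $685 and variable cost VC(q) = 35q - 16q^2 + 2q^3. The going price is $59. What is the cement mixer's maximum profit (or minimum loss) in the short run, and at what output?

AVC = 35 - 16q + 2q^2; min AVC = $3 at q = 4. Since P = $59 ≥ min AVC, the firm produces.
MC = 35 - 32q + 6q^2. Setting P = MC and taking the root on the rising branch gives q* = 6.
TR = 59·6 = 354. TC = 685 + 66 = 751. Profit = 354 − 751 = -$397.
That loss of $397 beats the $685 the firm would lose by shutting down; producing recovers $288 of fixed cost.

Profit = -$397 at q = 6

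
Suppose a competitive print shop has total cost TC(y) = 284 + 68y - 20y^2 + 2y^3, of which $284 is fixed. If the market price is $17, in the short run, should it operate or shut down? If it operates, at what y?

Shut down

Strip out fixed cost: VC = 68y - 20y^2 + 2y^3. Then AVC = 68 - 20y + 2y^2 and MC = 68 - 40y + 6y^2.
AVC hits its minimum where MC = AVC, at y = 5, giving min AVC = 68 - 20·5 + 2·5^2 = $18.
With P < min AVC ($17 < $18), every unit sold adds to the loss.
Shutting down limits the loss to fixed cost, $284.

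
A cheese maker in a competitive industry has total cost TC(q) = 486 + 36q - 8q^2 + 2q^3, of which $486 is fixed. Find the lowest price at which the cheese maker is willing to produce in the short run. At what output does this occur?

The firm shuts down when price falls below the minimum of average variable cost. AVC = VC/q = 36 - 8q + 2q^2.
dAVC/dq = -8 + 4q = 0 gives q = 2. min AVC = 36 - 8·2 + 2·2^2 = 28.
For P < $28 the firm produces nothing.

$28 per unit, at q = 2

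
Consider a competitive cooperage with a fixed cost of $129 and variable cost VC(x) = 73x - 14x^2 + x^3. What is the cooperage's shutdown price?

$24 per unit

The shutdown price is the minimum of AVC. VC = 73x - 14x^2 + x^3, so AVC = 73 - 14x + x^2.
At the minimum of AVC, MC = AVC. MC = 73 - 28x + 3x^2; setting MC = AVC gives 2x^2 - 14x = 0, so x = 7. min AVC = 24.
So the shutdown price is $24.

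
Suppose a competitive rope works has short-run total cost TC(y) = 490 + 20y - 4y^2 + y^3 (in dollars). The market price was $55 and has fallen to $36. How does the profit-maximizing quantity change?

Output falls from 5 to 4

AVC = 20 - 4y + y^2, minimized at y = 2 where min AVC = $16. MC = 20 - 8y + 3y^2.
With P = $55 above the shutdown price, P = MC gives y = 5.
At P = $36 ≥ min AVC, set P = MC: y = 4. The firm stays open but cuts output.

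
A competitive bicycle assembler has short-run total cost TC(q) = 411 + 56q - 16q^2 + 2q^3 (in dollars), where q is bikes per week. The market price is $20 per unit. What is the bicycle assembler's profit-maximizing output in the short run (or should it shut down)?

Variable cost is VC = 56q - 16q^2 + 2q^3, so AVC = VC/q = 56 - 16q + 2q^2 and MC = dTC/dq = 56 - 32q + 6q^2.
AVC is minimized where dAVC/dq = -16 + 4q = 0, at q = 4; min AVC = 56 - 16·4 + 2·4^2 = $24.
With P < min AVC ($20 < $24), every unit sold adds to the loss.
Shutting down limits the loss to fixed cost, $411.

Shut down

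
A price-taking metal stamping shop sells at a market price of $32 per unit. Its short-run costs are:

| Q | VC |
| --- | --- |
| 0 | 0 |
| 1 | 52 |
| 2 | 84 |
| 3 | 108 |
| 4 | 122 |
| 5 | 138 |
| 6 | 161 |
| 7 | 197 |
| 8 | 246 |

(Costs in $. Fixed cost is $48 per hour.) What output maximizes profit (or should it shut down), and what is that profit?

Q = 6; profit = -$17

Profit at each row (π = 32Q − TC): Q=0: -48; Q=1: -68; Q=2: -68; Q=3: -60; Q=4: -42; Q=5: -26; Q=6: -17; Q=7: -21; Q=8: -38.
Profit is maximized at Q = 6. AVC there is 161/6 = $26.83 ≤ P, so producing beats shutting down (which would give -$48).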